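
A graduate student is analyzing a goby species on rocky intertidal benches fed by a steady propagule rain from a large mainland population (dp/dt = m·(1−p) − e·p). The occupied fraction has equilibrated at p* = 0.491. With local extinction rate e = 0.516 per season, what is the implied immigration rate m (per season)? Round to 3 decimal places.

At equilibrium m(1−p*) = e·p*, so m = e·p*/(1−p*).
m = 0.516 × 0.491 / 0.5090 = 0.2534/0.5090 = 0.4978.

0.498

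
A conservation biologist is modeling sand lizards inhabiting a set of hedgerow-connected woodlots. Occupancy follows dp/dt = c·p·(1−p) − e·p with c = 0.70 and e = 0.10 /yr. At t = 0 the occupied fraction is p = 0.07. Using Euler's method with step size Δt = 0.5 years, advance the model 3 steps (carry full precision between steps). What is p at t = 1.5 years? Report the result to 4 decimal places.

Update rule: p ← p + [c·p·(1−p) − e·p]·Δt with Δt = 0.5.
t = 0.5: p = 0.07000 + (+0.01929) = 0.08929
t = 1: p = 0.08929 + (+0.02400) = 0.11328
t = 1.5: p = 0.11328 + (+0.02949) = 0.14277

0.1428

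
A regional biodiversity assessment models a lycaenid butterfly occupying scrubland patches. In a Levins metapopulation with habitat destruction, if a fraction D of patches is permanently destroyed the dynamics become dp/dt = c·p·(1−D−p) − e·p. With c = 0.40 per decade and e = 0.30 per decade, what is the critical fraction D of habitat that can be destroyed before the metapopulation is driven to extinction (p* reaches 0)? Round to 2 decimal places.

The nontrivial equilibrium is p* = (1−D) − e/c; extinction occurs when this hits zero.
So D_crit = 1 − e/c = 1 − 0.30/0.40 = 1 − 0.7500 = 0.2500.
This equals the undisturbed p*, a classic result of Lande's extension.

0.25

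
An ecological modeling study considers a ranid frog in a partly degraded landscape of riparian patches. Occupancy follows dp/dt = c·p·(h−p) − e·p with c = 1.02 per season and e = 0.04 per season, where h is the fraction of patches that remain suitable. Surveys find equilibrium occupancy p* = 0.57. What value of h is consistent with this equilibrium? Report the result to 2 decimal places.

At equilibrium c(h−p*) = e, so h = p* + e/c.
h = 0.57 + 0.04/1.02 = 0.57 + 0.0392 = 0.6092.

0.61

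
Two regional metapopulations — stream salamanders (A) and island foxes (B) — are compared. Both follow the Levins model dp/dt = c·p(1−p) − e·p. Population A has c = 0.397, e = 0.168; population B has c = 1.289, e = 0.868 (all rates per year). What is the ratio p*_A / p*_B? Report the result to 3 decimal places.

1.766

A: p*_A = 1 − 0.168/0.397 = 0.5768.
B: p*_B = 1 − 0.868/1.289 = 0.3266.
p*_A / p*_B = 0.5768/0.3266 = 1.7661.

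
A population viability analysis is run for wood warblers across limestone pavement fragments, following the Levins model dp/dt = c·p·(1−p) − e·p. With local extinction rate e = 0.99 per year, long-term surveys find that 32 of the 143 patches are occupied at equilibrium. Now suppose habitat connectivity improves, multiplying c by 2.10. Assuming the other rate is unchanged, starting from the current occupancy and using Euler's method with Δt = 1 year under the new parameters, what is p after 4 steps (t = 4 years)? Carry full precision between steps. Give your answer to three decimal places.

0.650

Observed p* = 32/143 = 0.22378.
Balance c(1−p*) = e gives c = e/(1 − 0.22378) = 0.99/0.77622 = 1.27541.
Starting from p₀ = 0.22378; update p ← p + (dp/dt)·Δt with the new parameters.
  1  |  dp/dt·Δt = +0.243692  |  p_1 = 0.467469
  2  |  dp/dt·Δt = +0.203960  |  p_2 = 0.671428
  3  |  dp/dt·Δt = -0.073836  |  p_3 = 0.597592
  4  |  dp/dt·Δt = +0.052463  |  p_4 = 0.650055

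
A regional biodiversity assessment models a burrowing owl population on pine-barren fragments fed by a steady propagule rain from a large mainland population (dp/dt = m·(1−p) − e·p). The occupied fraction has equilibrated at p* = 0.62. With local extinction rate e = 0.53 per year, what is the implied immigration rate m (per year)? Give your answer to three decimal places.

At equilibrium m(1−p*) = e·p*, so m = e·p*/(1−p*).
m = 0.53 × 0.62 / 0.3800 = 0.3286/0.3800 = 0.8647.

0.865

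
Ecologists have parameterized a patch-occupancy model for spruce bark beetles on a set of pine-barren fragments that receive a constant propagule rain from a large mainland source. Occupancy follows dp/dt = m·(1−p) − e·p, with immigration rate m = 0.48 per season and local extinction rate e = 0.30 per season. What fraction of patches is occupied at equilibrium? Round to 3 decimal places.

At equilibrium the propagule rain into empty patches balances local extinction: m(1−p*) = e·p*.
p* = m/(m+e) = 0.48/(0.48+0.30) = 0.48/0.7800 = 0.6154.

0.615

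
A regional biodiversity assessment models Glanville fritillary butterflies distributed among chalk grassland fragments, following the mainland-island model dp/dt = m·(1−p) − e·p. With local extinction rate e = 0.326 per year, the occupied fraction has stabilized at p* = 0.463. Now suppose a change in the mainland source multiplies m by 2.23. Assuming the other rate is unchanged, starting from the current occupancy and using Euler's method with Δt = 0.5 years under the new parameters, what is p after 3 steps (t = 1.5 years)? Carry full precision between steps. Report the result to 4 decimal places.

0.6299

Balance m(1−p*) = e·p* gives m = e·p*/(1−p*) = 0.326×0.46300/0.53700 = 0.28108.
Starting from p₀ = 0.46300; update p ← p + (dp/dt)·Δt with the new parameters.
p: 0.46300 → 0.55583  (Δp = +0.09283)
p: 0.55583 → 0.60443  (Δp = +0.04860)
p: 0.60443 → 0.62988  (Δp = +0.02545)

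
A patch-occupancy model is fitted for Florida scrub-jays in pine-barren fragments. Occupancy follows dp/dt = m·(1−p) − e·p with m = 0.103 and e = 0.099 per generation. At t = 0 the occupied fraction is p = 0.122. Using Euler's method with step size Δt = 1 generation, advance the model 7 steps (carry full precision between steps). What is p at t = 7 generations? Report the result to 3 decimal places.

Update rule: p ← p + [m·(1−p) − e·p]·Δt with Δt = 1.
step 1: Δp = +0.07836, p = 0.20036
step 2: Δp = +0.06253, p = 0.26288
step 3: Δp = +0.04990, p = 0.31278
step 4: Δp = +0.03982, p = 0.35260
step 5: Δp = +0.03177, p = 0.38437
step 6: Δp = +0.02536, p = 0.40973
step 7: Δp = +0.02023, p = 0.42997

0.430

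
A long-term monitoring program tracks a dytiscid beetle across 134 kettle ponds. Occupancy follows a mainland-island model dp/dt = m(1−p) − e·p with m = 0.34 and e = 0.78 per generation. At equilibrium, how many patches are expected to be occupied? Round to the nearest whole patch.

p* = m/(m+e) = 0.34/1.1200 = 0.3036.
Expected occupied patches = N × p* = 134 × 0.3036 = 40.68 ≈ 41.

41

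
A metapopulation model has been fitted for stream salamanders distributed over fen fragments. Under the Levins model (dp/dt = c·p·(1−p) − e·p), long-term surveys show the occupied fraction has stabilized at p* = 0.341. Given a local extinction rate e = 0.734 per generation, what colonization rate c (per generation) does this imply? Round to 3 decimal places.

At equilibrium c(1−p*) = e, so c = e/(1−p*).
c = 0.734/(1 − 0.341) = 0.734/0.6590 = 1.1138.

1.114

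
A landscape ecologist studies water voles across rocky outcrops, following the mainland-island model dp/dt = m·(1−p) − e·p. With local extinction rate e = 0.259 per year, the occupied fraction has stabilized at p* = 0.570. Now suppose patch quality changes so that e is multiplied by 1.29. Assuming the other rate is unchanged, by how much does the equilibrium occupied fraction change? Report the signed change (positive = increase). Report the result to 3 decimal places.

-0.063

Balance m(1−p*) = e·p* gives m = e·p*/(1−p*) = 0.259×0.57000/0.43000 = 0.34333.
New p* = m/(m+e) = 0.34333/(0.34333+0.33411) = 0.50681.
Δp* = 0.50681 − 0.57000 = -0.06319.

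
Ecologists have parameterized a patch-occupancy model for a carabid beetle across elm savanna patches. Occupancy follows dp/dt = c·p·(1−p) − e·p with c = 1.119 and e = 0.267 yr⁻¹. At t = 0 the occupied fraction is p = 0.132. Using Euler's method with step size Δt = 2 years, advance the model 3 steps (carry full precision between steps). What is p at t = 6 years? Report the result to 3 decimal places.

Update rule: p ← p + [c·p·(1−p) − e·p]·Δt with Δt = 2.
p: 0.13200 → 0.31793  (Δp = +0.18593)
p: 0.31793 → 0.63347  (Δp = +0.31554)
p: 0.63347 → 0.81483  (Δp = +0.18136)

0.815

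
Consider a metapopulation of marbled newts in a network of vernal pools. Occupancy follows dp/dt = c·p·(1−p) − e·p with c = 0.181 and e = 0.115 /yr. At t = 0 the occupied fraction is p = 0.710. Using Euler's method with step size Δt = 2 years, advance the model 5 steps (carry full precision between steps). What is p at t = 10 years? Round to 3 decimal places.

Update rule: p ← p + [c·p·(1−p) − e·p]·Δt with Δt = 2.
  1  |  dp/dt·Δt = -0.088764  |  p_1 = 0.621236
  2  |  dp/dt·Δt = -0.057705  |  p_2 = 0.563531
  3  |  dp/dt·Δt = -0.040573  |  p_3 = 0.522958
  4  |  dp/dt·Δt = -0.029971  |  p_4 = 0.492987
  5  |  dp/dt·Δt = -0.022905  |  p_5 = 0.470082

0.470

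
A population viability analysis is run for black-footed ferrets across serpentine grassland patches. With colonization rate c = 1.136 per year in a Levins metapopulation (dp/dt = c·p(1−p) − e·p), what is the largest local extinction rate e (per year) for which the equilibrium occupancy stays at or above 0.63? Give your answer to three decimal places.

0.420

1 − e/c ≥ 0.63 ⇒ e ≤ c(1 − 0.63) = 1.136 × 0.3700.
e_max = 0.4203.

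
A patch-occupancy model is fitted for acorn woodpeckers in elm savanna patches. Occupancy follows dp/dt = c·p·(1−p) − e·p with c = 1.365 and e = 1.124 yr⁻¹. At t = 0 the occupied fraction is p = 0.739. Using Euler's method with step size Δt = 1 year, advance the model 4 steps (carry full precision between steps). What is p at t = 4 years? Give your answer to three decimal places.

0.174

Update rule: p ← p + [c·p·(1−p) − e·p]·Δt with Δt = 1.
p: 0.73900 → 0.17164  (Δp = -0.56736)
p: 0.17164 → 0.17279  (Δp = +0.00115)
p: 0.17279 → 0.17368  (Δp = +0.00089)
p: 0.17368 → 0.17436  (Δp = +0.00068)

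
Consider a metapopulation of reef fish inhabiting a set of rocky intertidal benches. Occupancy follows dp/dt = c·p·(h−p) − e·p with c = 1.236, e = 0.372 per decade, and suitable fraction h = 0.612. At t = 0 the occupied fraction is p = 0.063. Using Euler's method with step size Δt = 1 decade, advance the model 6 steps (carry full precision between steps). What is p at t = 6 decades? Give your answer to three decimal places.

0.220

Update rule: p ← p + [c·p·(h−p) − e·p]·Δt with Δt = 1.
p: 0.06300 → 0.08231  (Δp = +0.01931)
p: 0.08231 → 0.10558  (Δp = +0.02327)
p: 0.10558 → 0.13239  (Δp = +0.02681)
p: 0.13239 → 0.16163  (Δp = +0.02923)
p: 0.16163 → 0.19147  (Δp = +0.02985)
p: 0.19147 → 0.21977  (Δp = +0.02829)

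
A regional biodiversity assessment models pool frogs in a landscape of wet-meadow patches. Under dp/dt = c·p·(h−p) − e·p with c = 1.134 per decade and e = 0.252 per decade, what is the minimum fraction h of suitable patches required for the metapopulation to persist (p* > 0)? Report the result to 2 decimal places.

p* = h − e/c is positive only when h > e/c.
h_min = e/c = 0.252/1.134 = 0.2222.

0.22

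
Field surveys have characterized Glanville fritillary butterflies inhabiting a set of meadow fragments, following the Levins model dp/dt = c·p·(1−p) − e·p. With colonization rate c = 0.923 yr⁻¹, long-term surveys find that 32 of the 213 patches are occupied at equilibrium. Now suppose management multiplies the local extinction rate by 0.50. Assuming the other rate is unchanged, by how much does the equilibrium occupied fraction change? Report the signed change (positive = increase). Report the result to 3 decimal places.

Observed p* = 32/213 = 0.15023.
Balance c(1−p*) = e gives e = 0.923×(1 − 0.15023) = 0.78434.
New p* = 1 − e/c = 1 − 0.39217/0.92300 = 0.57511.
Δp* = 0.57511 − 0.15023 = +0.42488.

0.425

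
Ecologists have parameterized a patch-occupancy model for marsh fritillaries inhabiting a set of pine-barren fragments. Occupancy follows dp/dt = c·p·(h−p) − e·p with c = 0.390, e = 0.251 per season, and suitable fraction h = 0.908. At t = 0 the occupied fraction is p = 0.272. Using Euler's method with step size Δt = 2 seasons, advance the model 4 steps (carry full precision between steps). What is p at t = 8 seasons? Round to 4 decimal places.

Update rule: p ← p + [c·p·(h−p) − e·p]·Δt with Δt = 2.
p: 0.27200 → 0.27039  (Δp = -0.00161)
p: 0.27039 → 0.26913  (Δp = -0.00126)
p: 0.26913 → 0.26814  (Δp = -0.00099)
p: 0.26814 → 0.26736  (Δp = -0.00078)

0.2674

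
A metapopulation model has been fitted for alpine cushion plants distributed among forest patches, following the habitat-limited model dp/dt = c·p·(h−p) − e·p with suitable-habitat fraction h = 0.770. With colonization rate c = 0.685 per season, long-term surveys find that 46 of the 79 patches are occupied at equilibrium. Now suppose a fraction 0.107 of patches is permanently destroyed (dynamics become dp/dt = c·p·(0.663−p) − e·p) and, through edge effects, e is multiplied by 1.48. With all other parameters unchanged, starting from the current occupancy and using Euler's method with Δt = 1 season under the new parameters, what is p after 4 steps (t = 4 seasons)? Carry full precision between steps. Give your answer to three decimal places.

0.422

Observed p* = 46/79 = 0.58228.
Balance c(h−p*) = e gives e = 0.685×(0.77 − 0.58228) = 0.12859.
Starting from p₀ = 0.58228; update p ← p + (dp/dt)·Δt with the new parameters.
  1  |  dp/dt·Δt = -0.078618  |  p_1 = 0.503661
  2  |  dp/dt·Δt = -0.040879  |  p_2 = 0.462781
  3  |  dp/dt·Δt = -0.024602  |  p_3 = 0.438179
  4  |  dp/dt·Δt = -0.015910  |  p_4 = 0.422269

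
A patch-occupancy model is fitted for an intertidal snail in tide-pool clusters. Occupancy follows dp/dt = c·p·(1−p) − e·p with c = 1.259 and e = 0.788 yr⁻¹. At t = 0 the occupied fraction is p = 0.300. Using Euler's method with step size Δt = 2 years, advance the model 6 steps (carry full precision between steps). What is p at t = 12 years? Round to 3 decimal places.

0.374

Update rule: p ← p + [c·p·(1−p) − e·p]·Δt with Δt = 2.
t = 2: p = 0.30000 + (+0.05598) = 0.35598
t = 4: p = 0.35598 + (+0.01625) = 0.37223
t = 6: p = 0.37223 + (+0.00176) = 0.37399
t = 8: p = 0.37399 + (+0.00011) = 0.37410
t = 10: p = 0.37410 + (+0.00001) = 0.37411
t = 12: p = 0.37411 + (+0.00000) = 0.37411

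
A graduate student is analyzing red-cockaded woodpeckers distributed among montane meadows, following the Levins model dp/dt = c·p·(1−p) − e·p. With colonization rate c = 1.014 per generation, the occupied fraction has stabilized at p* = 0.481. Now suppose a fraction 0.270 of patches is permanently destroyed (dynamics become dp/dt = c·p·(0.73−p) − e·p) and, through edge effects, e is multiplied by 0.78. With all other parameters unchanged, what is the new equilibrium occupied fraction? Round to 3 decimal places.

Balance c(1−p*) = e gives e = 1.014×(1 − 0.48100) = 0.52627.
New p* = 0.73 − e/c = 0.73 − 0.41049/1.01400 = 0.32518.

0.325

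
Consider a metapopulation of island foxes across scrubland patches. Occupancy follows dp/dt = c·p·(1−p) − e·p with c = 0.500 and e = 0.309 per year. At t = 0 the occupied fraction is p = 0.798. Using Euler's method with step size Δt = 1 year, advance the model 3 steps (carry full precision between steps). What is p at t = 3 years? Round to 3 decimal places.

Update rule: p ← p + [c·p·(1−p) − e·p]·Δt with Δt = 1.
t = 1: p = 0.79800 + (-0.16598) = 0.63202
t = 2: p = 0.63202 + (-0.07901) = 0.55301
t = 3: p = 0.55301 + (-0.04728) = 0.50572

0.506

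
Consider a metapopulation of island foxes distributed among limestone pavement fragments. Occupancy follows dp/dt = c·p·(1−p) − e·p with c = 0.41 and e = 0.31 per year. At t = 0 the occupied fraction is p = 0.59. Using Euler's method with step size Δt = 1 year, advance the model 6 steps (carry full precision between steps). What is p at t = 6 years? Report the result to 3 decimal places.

Update rule: p ← p + [c·p·(1−p) − e·p]·Δt with Δt = 1.
p: 0.59000 → 0.50628  (Δp = -0.08372)
p: 0.50628 → 0.45182  (Δp = -0.05446)
p: 0.45182 → 0.41330  (Δp = -0.03851)
p: 0.41330 → 0.38460  (Δp = -0.02871)
p: 0.38460 → 0.36241  (Δp = -0.02219)
p: 0.36241 → 0.34480  (Δp = -0.01761)

0.345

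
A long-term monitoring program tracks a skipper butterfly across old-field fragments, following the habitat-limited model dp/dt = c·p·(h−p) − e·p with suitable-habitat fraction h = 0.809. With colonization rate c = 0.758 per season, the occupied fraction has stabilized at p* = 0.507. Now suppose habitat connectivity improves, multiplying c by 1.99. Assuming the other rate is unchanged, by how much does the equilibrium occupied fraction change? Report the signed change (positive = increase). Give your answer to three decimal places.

Balance c(h−p*) = e gives e = 0.758×(0.809 − 0.50700) = 0.22892.
New p* = 0.809 − e/c = 0.809 − 0.22892/1.50842 = 0.65724.
Δp* = 0.65724 − 0.50700 = +0.15024.

0.150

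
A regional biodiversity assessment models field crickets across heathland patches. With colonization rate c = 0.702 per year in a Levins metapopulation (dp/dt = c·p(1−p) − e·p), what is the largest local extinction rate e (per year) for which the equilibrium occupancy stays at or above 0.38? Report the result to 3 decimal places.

1 − e/c ≥ 0.38 ⇒ e ≤ c(1 − 0.38) = 0.702 × 0.6200.
e_max = 0.4352.

0.435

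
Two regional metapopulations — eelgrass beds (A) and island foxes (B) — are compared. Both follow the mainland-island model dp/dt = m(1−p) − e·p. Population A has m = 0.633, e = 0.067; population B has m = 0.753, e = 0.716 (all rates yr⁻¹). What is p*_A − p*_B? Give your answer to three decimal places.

0.392

A: p*_A = m/(m+e) = 0.633/0.7000 = 0.9043.
B: p*_B = 0.753/1.4690 = 0.5126.
p*_A − p*_B = 0.9043 − 0.5126 = 0.3917.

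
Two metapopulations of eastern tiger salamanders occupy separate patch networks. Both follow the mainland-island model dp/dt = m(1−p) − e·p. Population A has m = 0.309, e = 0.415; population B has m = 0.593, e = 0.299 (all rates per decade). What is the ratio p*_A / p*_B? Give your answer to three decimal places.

0.642

A: p*_A = m/(m+e) = 0.309/0.7240 = 0.4268.
B: p*_B = 0.593/0.8920 = 0.6648.
p*_A / p*_B = 0.4268/0.6648 = 0.6420.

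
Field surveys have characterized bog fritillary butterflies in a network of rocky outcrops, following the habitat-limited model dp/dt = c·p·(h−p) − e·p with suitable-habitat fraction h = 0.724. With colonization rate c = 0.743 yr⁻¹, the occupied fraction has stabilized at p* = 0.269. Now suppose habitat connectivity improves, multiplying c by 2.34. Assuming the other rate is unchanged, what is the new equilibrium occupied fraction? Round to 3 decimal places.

0.530

Balance c(h−p*) = e gives e = 0.743×(0.724 − 0.26900) = 0.33806.
New p* = 0.724 − e/c = 0.724 − 0.33806/1.73862 = 0.52956.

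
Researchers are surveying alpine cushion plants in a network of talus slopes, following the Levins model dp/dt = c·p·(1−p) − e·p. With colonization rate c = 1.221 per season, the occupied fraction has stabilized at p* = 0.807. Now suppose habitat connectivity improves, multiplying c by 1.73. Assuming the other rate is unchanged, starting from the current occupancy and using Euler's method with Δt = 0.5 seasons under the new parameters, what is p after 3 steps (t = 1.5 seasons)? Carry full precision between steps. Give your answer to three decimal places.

0.888

Balance c(1−p*) = e gives e = 1.221×(1 − 0.80700) = 0.23565.
Starting from p₀ = 0.80700; update p ← p + (dp/dt)·Δt with the new parameters.
t = 0.5: p = 0.80700 + (+0.06941) = 0.87641
t = 1: p = 0.87641 + (+0.01113) = 0.88754
t = 1.5: p = 0.88754 + (+0.00084) = 0.88838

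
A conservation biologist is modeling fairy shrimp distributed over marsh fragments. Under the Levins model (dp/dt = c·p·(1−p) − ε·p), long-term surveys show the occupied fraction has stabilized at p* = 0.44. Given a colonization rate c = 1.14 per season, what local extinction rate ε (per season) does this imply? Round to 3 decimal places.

0.638

At equilibrium c(1−p*) = ε.
ε = 1.14 × (1 − 0.44) = 1.14 × 0.5600 = 0.6384.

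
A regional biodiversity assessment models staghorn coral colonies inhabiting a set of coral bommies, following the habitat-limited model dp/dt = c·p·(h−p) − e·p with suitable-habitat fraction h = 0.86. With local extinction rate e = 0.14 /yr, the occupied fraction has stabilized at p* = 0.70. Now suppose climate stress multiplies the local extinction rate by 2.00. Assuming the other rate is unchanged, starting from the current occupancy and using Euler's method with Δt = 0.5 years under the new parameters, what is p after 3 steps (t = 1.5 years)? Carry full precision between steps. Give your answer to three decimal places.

0.598

Balance c(h−p*) = e gives c = e/(0.86 − 0.70000) = 0.14/0.16000 = 0.87500.
Starting from p₀ = 0.70000; update p ← p + (dp/dt)·Δt with the new parameters.
t = 0.5: p = 0.70000 + (-0.04900) = 0.65100
t = 1: p = 0.65100 + (-0.03161) = 0.61939
t = 1.5: p = 0.61939 + (-0.02151) = 0.59787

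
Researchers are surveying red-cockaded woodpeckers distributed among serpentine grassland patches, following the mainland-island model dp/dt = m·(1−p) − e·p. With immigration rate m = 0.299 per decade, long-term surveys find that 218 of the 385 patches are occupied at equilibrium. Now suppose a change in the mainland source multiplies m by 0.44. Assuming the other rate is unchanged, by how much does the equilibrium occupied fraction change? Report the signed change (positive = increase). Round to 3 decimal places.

Observed p* = 218/385 = 0.56623.
Balance m(1−p*) = e·p* gives e = m(1−p*)/p* = 0.299×0.43377/0.56623 = 0.22905.
New p* = m/(m+e) = 0.13156/(0.13156+0.22905) = 0.36483.
Δp* = 0.36483 − 0.56623 = -0.20140.

-0.201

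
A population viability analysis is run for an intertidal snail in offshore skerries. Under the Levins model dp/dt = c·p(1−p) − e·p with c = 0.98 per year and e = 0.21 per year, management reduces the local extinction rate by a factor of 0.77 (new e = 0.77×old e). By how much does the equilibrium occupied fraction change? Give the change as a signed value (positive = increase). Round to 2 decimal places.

Before: p* = 1 − 0.21/0.98 = 0.7857.
After the change, c = 0.98, e = 0.1617, so p* = 1 − 0.1617/0.98 = 0.8350.
Δp* = 0.8350 − 0.7857 = +0.0493.

0.05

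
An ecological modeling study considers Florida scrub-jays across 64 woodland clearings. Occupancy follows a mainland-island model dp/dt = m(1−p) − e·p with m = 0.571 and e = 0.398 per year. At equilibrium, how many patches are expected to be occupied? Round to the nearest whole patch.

p* = m/(m+e) = 0.571/0.9690 = 0.5893.
Expected occupied patches = N × p* = 64 × 0.5893 = 37.71 ≈ 38.

38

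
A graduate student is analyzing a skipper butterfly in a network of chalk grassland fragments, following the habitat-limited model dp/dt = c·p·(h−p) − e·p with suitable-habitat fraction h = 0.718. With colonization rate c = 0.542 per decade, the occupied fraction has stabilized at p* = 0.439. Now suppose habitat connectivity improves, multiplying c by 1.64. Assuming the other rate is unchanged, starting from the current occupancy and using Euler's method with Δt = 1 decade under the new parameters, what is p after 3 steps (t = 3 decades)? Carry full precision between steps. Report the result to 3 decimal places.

Balance c(h−p*) = e gives e = 0.542×(0.718 − 0.43900) = 0.15122.
Starting from p₀ = 0.43900; update p ← p + (dp/dt)·Δt with the new parameters.
  1  |  dp/dt·Δt = +0.042486  |  p_1 = 0.481486
  2  |  dp/dt·Δt = +0.028415  |  p_2 = 0.509901
  3  |  dp/dt·Δt = +0.017213  |  p_3 = 0.527114

0.527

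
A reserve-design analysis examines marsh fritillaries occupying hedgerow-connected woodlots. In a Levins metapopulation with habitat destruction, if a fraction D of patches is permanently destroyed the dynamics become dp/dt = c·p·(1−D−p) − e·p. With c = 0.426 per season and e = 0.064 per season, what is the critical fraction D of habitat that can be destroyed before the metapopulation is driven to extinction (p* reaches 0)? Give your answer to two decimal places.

0.85

The nontrivial equilibrium is p* = (1−D) − e/c; extinction occurs when this hits zero.
So D_crit = 1 − e/c = 1 − 0.064/0.426 = 1 − 0.1502 = 0.8498.
Note this equals the original equilibrium occupancy — the Levins extinction-debt result.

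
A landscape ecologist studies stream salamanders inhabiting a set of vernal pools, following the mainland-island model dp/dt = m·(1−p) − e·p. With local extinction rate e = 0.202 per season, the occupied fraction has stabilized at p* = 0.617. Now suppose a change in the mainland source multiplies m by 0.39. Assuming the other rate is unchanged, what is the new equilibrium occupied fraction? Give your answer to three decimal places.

0.386

Balance m(1−p*) = e·p* gives m = e·p*/(1−p*) = 0.202×0.61700/0.38300 = 0.32542.
New p* = m/(m+e) = 0.12691/(0.12691+0.20200) = 0.38585.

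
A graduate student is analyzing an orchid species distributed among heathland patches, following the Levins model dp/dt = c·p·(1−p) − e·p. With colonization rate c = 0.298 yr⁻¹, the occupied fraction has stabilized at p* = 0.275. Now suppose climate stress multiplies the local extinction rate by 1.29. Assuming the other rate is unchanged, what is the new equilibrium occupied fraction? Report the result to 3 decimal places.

Balance c(1−p*) = e gives e = 0.298×(1 − 0.27500) = 0.21605.
New p* = 1 − e/c = 1 − 0.27870/0.29800 = 0.06477.

0.065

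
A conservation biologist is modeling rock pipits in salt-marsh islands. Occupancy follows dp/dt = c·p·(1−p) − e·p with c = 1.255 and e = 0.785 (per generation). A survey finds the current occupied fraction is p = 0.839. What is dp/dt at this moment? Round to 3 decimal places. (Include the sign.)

Colonization term: c·p·(1−p) = 1.255×0.839×0.1610 = 0.16952.
Extinction term: e·p = 0.65861.
dp/dt = 0.16952 − 0.65861 = -0.48909.

-0.489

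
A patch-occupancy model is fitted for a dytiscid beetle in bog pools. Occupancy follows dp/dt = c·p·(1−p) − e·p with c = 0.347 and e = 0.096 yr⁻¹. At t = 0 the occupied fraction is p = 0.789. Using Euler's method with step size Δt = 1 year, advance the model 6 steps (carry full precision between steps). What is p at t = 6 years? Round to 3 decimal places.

0.734

Update rule: p ← p + [c·p·(1−p) − e·p]·Δt with Δt = 1.
  1  |  dp/dt·Δt = -0.017976  |  p_1 = 0.771024
  2  |  dp/dt·Δt = -0.012757  |  p_2 = 0.758267
  3  |  dp/dt·Δt = -0.009189  |  p_3 = 0.749078
  4  |  dp/dt·Δt = -0.006689  |  p_4 = 0.742389
  5  |  dp/dt·Δt = -0.004906  |  p_5 = 0.737482
  6  |  dp/dt·Δt = -0.003618  |  p_6 = 0.733864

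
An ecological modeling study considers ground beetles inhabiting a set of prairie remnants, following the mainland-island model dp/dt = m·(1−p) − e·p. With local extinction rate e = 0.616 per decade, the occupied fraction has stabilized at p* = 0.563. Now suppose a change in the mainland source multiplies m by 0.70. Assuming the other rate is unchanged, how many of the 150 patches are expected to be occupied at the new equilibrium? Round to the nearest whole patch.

71

Balance m(1−p*) = e·p* gives m = e·p*/(1−p*) = 0.616×0.56300/0.43700 = 0.79361.
New p* = m/(m+e) = 0.55553/(0.55553+0.61600) = 0.47419.
Expected occupied = 150 × 0.47419 = 71.13 ≈ 71.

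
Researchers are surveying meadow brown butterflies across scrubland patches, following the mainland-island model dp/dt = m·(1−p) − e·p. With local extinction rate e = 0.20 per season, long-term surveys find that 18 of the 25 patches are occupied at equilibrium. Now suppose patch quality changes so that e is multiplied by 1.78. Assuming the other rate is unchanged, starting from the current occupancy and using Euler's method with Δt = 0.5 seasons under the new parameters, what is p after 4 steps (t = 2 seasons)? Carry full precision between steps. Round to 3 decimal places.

Observed p* = 18/25 = 0.72000.
Balance m(1−p*) = e·p* gives m = e·p*/(1−p*) = 0.20×0.72000/0.28000 = 0.51429.
Starting from p₀ = 0.72000; update p ← p + (dp/dt)·Δt with the new parameters.
step 1: Δp = -0.05616, p = 0.66384
step 2: Δp = -0.03172, p = 0.63212
step 3: Δp = -0.01792, p = 0.61420
step 4: Δp = -0.01012, p = 0.60408

0.604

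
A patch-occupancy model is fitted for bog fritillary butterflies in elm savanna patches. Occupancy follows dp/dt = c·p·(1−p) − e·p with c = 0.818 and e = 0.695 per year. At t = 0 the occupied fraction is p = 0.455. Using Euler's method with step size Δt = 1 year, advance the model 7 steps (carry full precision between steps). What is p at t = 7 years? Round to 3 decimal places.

0.196

Update rule: p ← p + [c·p·(1−p) − e·p]·Δt with Δt = 1.
p: 0.45500 → 0.34162  (Δp = -0.11338)
p: 0.34162 → 0.28817  (Δp = -0.05344)
p: 0.28817 → 0.25569  (Δp = -0.03248)
p: 0.25569 → 0.23366  (Δp = -0.02203)
p: 0.23366 → 0.21774  (Δp = -0.01592)
p: 0.21774 → 0.20574  (Δp = -0.01200)
p: 0.20574 → 0.19642  (Δp = -0.00932)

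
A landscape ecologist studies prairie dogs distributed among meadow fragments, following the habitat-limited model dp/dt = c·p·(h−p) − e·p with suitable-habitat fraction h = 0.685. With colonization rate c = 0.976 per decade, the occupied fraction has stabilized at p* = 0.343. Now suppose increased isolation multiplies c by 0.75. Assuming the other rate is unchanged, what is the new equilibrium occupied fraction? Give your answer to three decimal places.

Balance c(h−p*) = e gives e = 0.976×(0.685 − 0.34300) = 0.33379.
New p* = 0.685 − e/c = 0.685 − 0.33379/0.73200 = 0.22900.

0.229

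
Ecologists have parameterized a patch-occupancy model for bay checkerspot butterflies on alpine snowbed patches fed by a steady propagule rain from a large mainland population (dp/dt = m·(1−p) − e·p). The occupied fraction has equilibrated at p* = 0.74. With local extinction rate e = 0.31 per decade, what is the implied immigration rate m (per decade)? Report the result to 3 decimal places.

0.882

At equilibrium m(1−p*) = e·p*, so m = e·p*/(1−p*).
m = 0.31 × 0.74 / 0.2600 = 0.2294/0.2600 = 0.8823.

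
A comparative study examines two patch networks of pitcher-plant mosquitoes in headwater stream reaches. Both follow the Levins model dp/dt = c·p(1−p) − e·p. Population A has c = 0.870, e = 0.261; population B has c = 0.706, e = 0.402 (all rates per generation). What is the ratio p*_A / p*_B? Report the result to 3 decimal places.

A: p*_A = 1 − 0.261/0.870 = 0.7000.
B: p*_B = 1 − 0.402/0.706 = 0.4306.
p*_A / p*_B = 0.7000/0.4306 = 1.6257.

1.626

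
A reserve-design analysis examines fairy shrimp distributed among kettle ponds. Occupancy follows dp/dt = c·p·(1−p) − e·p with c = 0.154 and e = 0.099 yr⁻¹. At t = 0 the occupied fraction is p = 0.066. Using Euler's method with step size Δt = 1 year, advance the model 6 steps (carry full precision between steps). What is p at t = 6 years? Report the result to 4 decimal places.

0.0853

Update rule: p ← p + [c·p·(1−p) − e·p]·Δt with Δt = 1.
p: 0.06600 → 0.06896  (Δp = +0.00296)
p: 0.06896 → 0.07202  (Δp = +0.00306)
p: 0.07202 → 0.07518  (Δp = +0.00316)
p: 0.07518 → 0.07845  (Δp = +0.00326)
p: 0.07845 → 0.08181  (Δp = +0.00337)
p: 0.08181 → 0.08528  (Δp = +0.00347)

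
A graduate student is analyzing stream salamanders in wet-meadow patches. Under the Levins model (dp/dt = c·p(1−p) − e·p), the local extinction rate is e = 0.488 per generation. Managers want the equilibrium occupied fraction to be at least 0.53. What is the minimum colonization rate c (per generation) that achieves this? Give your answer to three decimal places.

1.038

p* = 1 − e/c ≥ 0.53 requires e/c ≤ 0.4700, i.e. c ≥ e/0.4700.
c_min = 0.488/0.4700 = 1.0383.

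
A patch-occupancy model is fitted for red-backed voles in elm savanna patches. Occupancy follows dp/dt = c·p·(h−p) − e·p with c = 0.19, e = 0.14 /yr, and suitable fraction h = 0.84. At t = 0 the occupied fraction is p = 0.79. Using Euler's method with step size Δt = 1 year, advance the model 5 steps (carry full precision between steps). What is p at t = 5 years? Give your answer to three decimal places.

0.466

Update rule: p ← p + [c·p·(h−p) − e·p]·Δt with Δt = 1.
t = 1: p = 0.79000 + (-0.10310) = 0.68690
t = 2: p = 0.68690 + (-0.07619) = 0.61072
t = 3: p = 0.61072 + (-0.05890) = 0.55182
t = 4: p = 0.55182 + (-0.04704) = 0.50478
t = 5: p = 0.50478 + (-0.03852) = 0.46626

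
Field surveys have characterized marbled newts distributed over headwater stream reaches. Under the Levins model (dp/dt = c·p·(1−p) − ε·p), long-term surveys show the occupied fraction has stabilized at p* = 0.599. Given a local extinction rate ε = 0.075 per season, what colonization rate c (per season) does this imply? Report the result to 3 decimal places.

At equilibrium c(1−p*) = ε, so c = ε/(1−p*).
c = 0.075/(1 − 0.599) = 0.075/0.4010 = 0.1870.

0.187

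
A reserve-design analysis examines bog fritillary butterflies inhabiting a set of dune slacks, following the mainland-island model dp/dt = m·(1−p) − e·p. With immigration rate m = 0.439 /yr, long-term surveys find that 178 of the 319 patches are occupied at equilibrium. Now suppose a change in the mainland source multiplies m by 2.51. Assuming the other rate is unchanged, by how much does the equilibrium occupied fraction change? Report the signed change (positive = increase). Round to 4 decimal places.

0.2021

Observed p* = 178/319 = 0.55799.
Balance m(1−p*) = e·p* gives e = m(1−p*)/p* = 0.439×0.44201/0.55799 = 0.34775.
New p* = m/(m+e) = 1.10189/(1.10189+0.34775) = 0.76011.
Δp* = 0.76011 − 0.55799 = +0.20212.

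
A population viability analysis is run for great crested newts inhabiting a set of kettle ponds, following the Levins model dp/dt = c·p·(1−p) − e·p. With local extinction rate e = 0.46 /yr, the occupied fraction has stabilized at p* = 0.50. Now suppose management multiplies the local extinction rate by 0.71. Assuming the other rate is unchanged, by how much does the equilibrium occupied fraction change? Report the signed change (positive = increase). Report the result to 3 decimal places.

Balance c(1−p*) = e gives c = e/(1 − 0.50000) = 0.46/0.50000 = 0.92000.
New p* = 1 − e/c = 1 − 0.32660/0.92000 = 0.64500.
Δp* = 0.64500 − 0.50000 = +0.14500.

0.145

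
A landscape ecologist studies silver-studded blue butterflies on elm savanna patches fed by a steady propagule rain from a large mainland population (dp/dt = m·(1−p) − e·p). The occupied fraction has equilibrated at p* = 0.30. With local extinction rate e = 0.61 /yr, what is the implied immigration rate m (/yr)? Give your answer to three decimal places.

0.261

At equilibrium m(1−p*) = e·p*, so m = e·p*/(1−p*).
m = 0.61 × 0.30 / 0.7000 = 0.1830/0.7000 = 0.2614.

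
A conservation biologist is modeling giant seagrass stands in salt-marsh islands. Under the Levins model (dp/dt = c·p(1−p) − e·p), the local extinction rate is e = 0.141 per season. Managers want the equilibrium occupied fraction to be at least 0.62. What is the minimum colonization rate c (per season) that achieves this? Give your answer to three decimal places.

p* = 1 − e/c ≥ 0.62 requires e/c ≤ 0.3800, i.e. c ≥ e/0.3800.
c_min = 0.141/0.3800 = 0.3711.

0.371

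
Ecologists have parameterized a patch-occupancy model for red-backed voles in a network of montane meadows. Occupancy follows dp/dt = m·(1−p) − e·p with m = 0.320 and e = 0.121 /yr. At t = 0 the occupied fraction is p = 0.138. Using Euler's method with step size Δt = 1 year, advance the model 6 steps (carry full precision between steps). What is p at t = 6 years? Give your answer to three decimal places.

0.708

Update rule: p ← p + [m·(1−p) − e·p]·Δt with Δt = 1.
step 1: Δp = +0.25914, p = 0.39714
step 2: Δp = +0.14486, p = 0.54200
step 3: Δp = +0.08098, p = 0.62298
step 4: Δp = +0.04527, p = 0.66825
step 5: Δp = +0.02530, p = 0.69355
step 6: Δp = +0.01414, p = 0.70769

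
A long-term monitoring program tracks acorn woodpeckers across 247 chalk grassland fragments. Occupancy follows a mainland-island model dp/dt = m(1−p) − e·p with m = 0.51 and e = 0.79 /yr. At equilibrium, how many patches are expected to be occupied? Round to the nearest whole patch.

97

p* = m/(m+e) = 0.51/1.3000 = 0.3923.
Expected occupied patches = N × p* = 247 × 0.3923 = 96.90 ≈ 97.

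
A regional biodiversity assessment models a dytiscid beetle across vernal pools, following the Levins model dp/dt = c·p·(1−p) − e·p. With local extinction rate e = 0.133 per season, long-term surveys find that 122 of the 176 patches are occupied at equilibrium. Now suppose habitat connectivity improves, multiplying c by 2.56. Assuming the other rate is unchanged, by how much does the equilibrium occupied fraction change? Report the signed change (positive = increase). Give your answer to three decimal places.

Observed p* = 122/176 = 0.69318.
Balance c(1−p*) = e gives c = e/(1 − 0.69318) = 0.133/0.30682 = 0.43348.
New p* = 1 − e/c = 1 − 0.13300/1.10971 = 0.88015.
Δp* = 0.88015 − 0.69318 = +0.18697.

0.187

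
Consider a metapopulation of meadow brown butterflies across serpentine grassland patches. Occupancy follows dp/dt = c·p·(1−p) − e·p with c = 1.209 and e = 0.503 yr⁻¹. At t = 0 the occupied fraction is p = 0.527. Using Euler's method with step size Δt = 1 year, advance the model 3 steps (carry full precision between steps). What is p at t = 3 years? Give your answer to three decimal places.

0.582

Update rule: p ← p + [c·p·(1−p) − e·p]·Δt with Δt = 1.
step 1: Δp = +0.03629, p = 0.56329
step 2: Δp = +0.01407, p = 0.57736
step 3: Δp = +0.00460, p = 0.58196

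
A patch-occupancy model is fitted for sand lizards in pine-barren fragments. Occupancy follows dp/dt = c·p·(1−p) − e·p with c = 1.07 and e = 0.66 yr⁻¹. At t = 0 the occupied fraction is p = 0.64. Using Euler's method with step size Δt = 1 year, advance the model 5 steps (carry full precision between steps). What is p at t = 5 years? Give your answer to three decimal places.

Update rule: p ← p + [c·p·(1−p) − e·p]·Δt with Δt = 1.
step 1: Δp = -0.17587, p = 0.46413
step 2: Δp = -0.04020, p = 0.42393
step 3: Δp = -0.01848, p = 0.40544
step 4: Δp = -0.00966, p = 0.39578
step 5: Δp = -0.00534, p = 0.39045

0.390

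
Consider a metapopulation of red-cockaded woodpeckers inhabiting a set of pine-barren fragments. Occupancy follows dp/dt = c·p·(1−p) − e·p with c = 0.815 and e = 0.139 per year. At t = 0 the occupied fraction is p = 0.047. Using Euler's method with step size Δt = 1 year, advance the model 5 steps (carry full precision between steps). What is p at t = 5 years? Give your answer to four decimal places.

0.4254

Update rule: p ← p + [c·p·(1−p) − e·p]·Δt with Δt = 1.
  1  |  dp/dt·Δt = +0.029972  |  p_1 = 0.076972
  2  |  dp/dt·Δt = +0.047204  |  p_2 = 0.124176
  3  |  dp/dt·Δt = +0.071376  |  p_3 = 0.195552
  4  |  dp/dt·Δt = +0.101027  |  p_4 = 0.296579
  5  |  dp/dt·Δt = +0.128801  |  p_5 = 0.425380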